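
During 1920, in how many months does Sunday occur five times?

4

A month of length L has five Sundays iff its first Sunday is on day ≤ L−28 (so day 1–3 in a 31-day month, 1–2 in a 30-day month, day 1 in a leap February).
Checking each month of 1920: Jan starts Thu (31d); Feb starts Sun (29d) ✓; Mar starts Mon (31d); Apr starts Thu (30d); May starts Sat (31d) ✓; Jun starts Tue (30d); Jul starts Thu (31d); Aug starts Sun (31d) ✓; Sep starts Wed (30d); Oct starts Fri (31d) ✓; Nov starts Mon (30d); Dec starts Wed (31d).
Five-Sunday months: February, May, August, October → 4.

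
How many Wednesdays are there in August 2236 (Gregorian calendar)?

5

August 2236 has 31 days and begins on Monday.
The first Wednesday is August 3.
Wednesdays fall on 3, 10, 17, 24, 31 — that's 5.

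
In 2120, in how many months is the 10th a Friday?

1

Check the 10th of each month of 2120: Jan 10: Wed, Feb 10: Sat, Mar 10: Sun, Apr 10: Wed, May 10: Fri, Jun 10: Mon, Jul 10: Wed, Aug 10: Sat, Sep 10: Tue, Oct 10: Thu, Nov 10: Sun, Dec 10: Tue.
Friday occurs in May — 1 month.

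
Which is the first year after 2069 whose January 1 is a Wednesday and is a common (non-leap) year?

2070

Jan 1 advances by 2 weekdays after a leap year and by 1 after a common year.
2069: Jan 1 is Tuesday.
2070: Wednesday
2070 begins on a Wednesday and is a common year.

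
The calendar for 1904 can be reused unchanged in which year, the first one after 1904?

1932

Two years share a calendar iff Jan 1 falls on the same weekday and both are leap or both are common. 1904: Jan 1 is Friday, leap year.
1905: Jan 1 Sunday, common
1906: Jan 1 Monday, common
1907: Jan 1 Tuesday, common
1908: Jan 1 Wednesday, leap
1909: Jan 1 Friday, common
1910: Jan 1 Saturday, common
1911: Jan 1 Sunday, common
1912: Jan 1 Monday, leap
1913: Jan 1 Wednesday, common
1914: Jan 1 Thursday, common
1915: Jan 1 Friday, common
1916: Jan 1 Saturday, leap
1917: Jan 1 Monday, common
1918: Jan 1 Tuesday, common
1919: Jan 1 Wednesday, common
1920: Jan 1 Thursday, leap
1921: Jan 1 Saturday, common
1922: Jan 1 Sunday, common
1923: Jan 1 Monday, common
1924: Jan 1 Tuesday, leap
1925: Jan 1 Thursday, common
1926: Jan 1 Friday, common
1927: Jan 1 Saturday, common
1928: Jan 1 Sunday, leap
1929: Jan 1 Tuesday, common
1930: Jan 1 Wednesday, common
1931: Jan 1 Thursday, common
1932: Jan 1 Friday, leap
1932 matches on both conditions.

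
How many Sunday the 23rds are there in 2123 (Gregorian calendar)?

Check the 23rd of each month of 2123: Jan 23: Sat, Feb 23: Tue, Mar 23: Tue, Apr 23: Fri, May 23: Sun, Jun 23: Wed, Jul 23: Fri, Aug 23: Mon, Sep 23: Thu, Oct 23: Sat, Nov 23: Tue, Dec 23: Thu.
Sunday occurs in May — 1 month.

1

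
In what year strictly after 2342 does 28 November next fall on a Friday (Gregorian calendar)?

From one year to the next, a fixed date's weekday advances by 1, or by 2 when a Feb 29 lies between the two dates.
2342: November 28 is Saturday.
2343: Sunday (+1)
2344: Tuesday (+2)
2345: Wednesday (+1)
2346: Thursday (+1)
2347: Friday (+1)
28 November falls on a Friday in 2347.

2347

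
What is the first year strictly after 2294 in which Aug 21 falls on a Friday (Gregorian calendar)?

2296

From one year to the next, a fixed date's weekday advances by 1, or by 2 when a Feb 29 lies between the two dates.
2294: August 21 is Tuesday.
2295: Wednesday (+1)
2296: Friday (+2)
Aug 21 falls on a Friday in 2296.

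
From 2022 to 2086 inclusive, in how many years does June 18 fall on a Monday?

Track June 18's weekday year by year (advancing +1, or +2 across a Feb 29):
  2022: Sat  2023: Sun (+1)  2024: Tue (+2)  2025: Wed (+1)  2026: Thu (+1)
  2027: Fri (+1)  2028: Sun (+2)  2029: Mon (+1) ✓  2030: Tue (+1)  2031: Wed (+1)
  2032: Fri (+2)  2033: Sat (+1)  2034: Sun (+1)  2035: Mon (+1) ✓  … (37 more years) …
  2073: Sun (+1)  2074: Mon (+1) ✓  2075: Tue (+1)  2076: Thu (+2)  2077: Fri (+1)
  2078: Sat (+1)  2079: Sun (+1)  2080: Tue (+2)  2081: Wed (+1)  2082: Thu (+1)
  2083: Fri (+1)  2084: Sun (+2)  2085: Mon (+1) ✓  2086: Tue (+1)
Monday years: 2029, 2035, 2040, 2046, 2057, 2063, 2068, 2074, 2085 — 9 in total.

9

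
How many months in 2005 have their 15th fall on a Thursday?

Check the 15th of each month of 2005: Jan 15: Sat, Feb 15: Tue, Mar 15: Tue, Apr 15: Fri, May 15: Sun, Jun 15: Wed, Jul 15: Fri, Aug 15: Mon, Sep 15: Thu, Oct 15: Sat, Nov 15: Tue, Dec 15: Thu.
Thursday occurs in September, December — 2 months.

2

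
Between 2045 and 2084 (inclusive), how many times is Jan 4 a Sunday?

Track Jan 4's weekday year by year (advancing +1, or +2 across a Feb 29):
  2045: Wed  2046: Thu (+1)  2047: Fri (+1)  2048: Sat (+1)  2049: Mon (+2)
  2050: Tue (+1)  2051: Wed (+1)  2052: Thu (+1)  2053: Sat (+2)  2054: Sun (+1) ✓
  2055: Mon (+1)  2056: Tue (+1)  2057: Thu (+2)  2058: Fri (+1)  … (12 more years) …
  2071: Sun (+1) ✓  2072: Mon (+1)  2073: Wed (+2)  2074: Thu (+1)  2075: Fri (+1)
  2076: Sat (+1)  2077: Mon (+2)  2078: Tue (+1)  2079: Wed (+1)  2080: Thu (+1)
  2081: Sat (+2)  2082: Sun (+1) ✓  2083: Mon (+1)  2084: Tue (+1)
Sunday years: 2054, 2060, 2065, 2071, 2082 — 5 in total.

5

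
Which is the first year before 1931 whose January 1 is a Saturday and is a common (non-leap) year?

Jan 1 advances by 2 weekdays after a leap year and by 1 after a common year.
1931: Jan 1 is Thursday.
1930: Wednesday
1929: Tuesday
1928: Sunday (leap)
1927: Saturday
1927 begins on a Saturday and is a common year.

1927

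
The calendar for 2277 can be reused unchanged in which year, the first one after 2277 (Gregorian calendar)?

Two years share a calendar iff Jan 1 falls on the same weekday and both are leap or both are common. 2277: Jan 1 is Monday, common year.
2278: Jan 1 Tuesday, common
2279: Jan 1 Wednesday, common
2280: Jan 1 Thursday, leap
2281: Jan 1 Saturday, common
2282: Jan 1 Sunday, common
2283: Jan 1 Monday, common
2283 matches on both conditions.

2283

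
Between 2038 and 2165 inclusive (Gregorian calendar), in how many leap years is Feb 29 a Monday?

Leap years in 2038–2165: 31 of them.
Feb 29 weekday advances by 5 (mod 7) from one leap year to the next four years later (or differs when a century non-leap intervenes).
Leap-day weekdays: 2040:Wed 2044:Mon✓ 2048:Sat 2052:Thu 2056:Tue 2060:Sun 2064:Fri 2068:Wed 2072:Mon✓ 2076:Sat 2080:Thu 2084:Tue 2088:Sun …(5 more)… 2116:Sat 2120:Thu 2124:Tue 2128:Sun 2132:Fri 2136:Wed 2140:Mon✓ 2144:Sat 2148:Thu 2152:Tue 2156:Sun 2160:Fri 2164:Wed
Monday: 2044, 2072, 2112, 2140 → 4.

4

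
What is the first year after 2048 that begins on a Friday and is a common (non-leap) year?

Jan 1 advances by 2 weekdays after a leap year and by 1 after a common year.
2048: Jan 1 is Wednesday (leap).
2049: Friday
2049 begins on a Friday and is a common year.

2049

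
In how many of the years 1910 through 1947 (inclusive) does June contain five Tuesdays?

June has 30 days; it has five Tuesdays when Tuesday falls among the first (month-length − 28) days — i.e. when June 1 is one of Tuesday/Monday.
June 1 by year: 1910:Wed 1911:Thu 1912:Sat 1913:Sun 1914:Mon✓ 1915:Tue✓ 1916:Thu 1917:Fri 1918:Sat 1919:Sun 1920:Tue✓ 1921:Wed 1922:Thu 1923:Fri 1924:Sun …(8 more)… 1933:Thu 1934:Fri 1935:Sat 1936:Mon✓ 1937:Tue✓ 1938:Wed 1939:Thu 1940:Sat 1941:Sun 1942:Mon✓ 1943:Tue✓ 1944:Thu 1945:Fri 1946:Sat 1947:Sun
Years with five Tuesdays: 1914, 1915, 1920, 1925, 1926, 1931, 1936, 1937, 1942, 1943 → 10.

10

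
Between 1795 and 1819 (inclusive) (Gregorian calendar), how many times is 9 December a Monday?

Track 9 December's weekday year by year (advancing +1, or +2 across a Feb 29):
  1795: Wed  1796: Fri (+2)  1797: Sat (+1)  1798: Sun (+1)  1799: Mon (+1) ✓
  1800: Tue (+1)  1801: Wed (+1)  1802: Thu (+1)  1803: Fri (+1)  1804: Sun (+2)
  1805: Mon (+1) ✓  1806: Tue (+1)  1807: Wed (+1)  1808: Fri (+2)  1809: Sat (+1)
  1810: Sun (+1)  1811: Mon (+1) ✓  1812: Wed (+2)  1813: Thu (+1)  1814: Fri (+1)
  1815: Sat (+1)  1816: Mon (+2) ✓  1817: Tue (+1)  1818: Wed (+1)  1819: Thu (+1)
Monday years: 1799, 1805, 1811, 1816 — 4 in total.

4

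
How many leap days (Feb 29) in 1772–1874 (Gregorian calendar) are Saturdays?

Leap years in 1772–1874: 25 of them.
Feb 29 weekday advances by 5 (mod 7) from one leap year to the next four years later (or differs when a century non-leap intervenes).
Leap-day weekdays: 1772:Sat✓ 1776:Thu 1780:Tue 1784:Sun 1788:Fri 1792:Wed 1796:Mon 1804:Wed 1808:Mon 1812:Sat✓ 1816:Thu 1820:Tue 1824:Sun 1828:Fri 1832:Wed 1836:Mon 1840:Sat✓ 1844:Thu 1848:Tue 1852:Sun 1856:Fri 1860:Wed 1864:Mon 1868:Sat✓ 1872:Thu
Saturday: 1772, 1812, 1840, 1868 → 4.

4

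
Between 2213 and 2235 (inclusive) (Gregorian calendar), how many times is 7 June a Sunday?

3

Track 7 June's weekday year by year (advancing +1, or +2 across a Feb 29):
  2213: Mon  2214: Tue (+1)  2215: Wed (+1)  2216: Fri (+2)  2217: Sat (+1)
  2218: Sun (+1) ✓  2219: Mon (+1)  2220: Wed (+2)  2221: Thu (+1)  2222: Fri (+1)
  2223: Sat (+1)  2224: Mon (+2)  2225: Tue (+1)  2226: Wed (+1)  2227: Thu (+1)
  2228: Sat (+2)  2229: Sun (+1) ✓  2230: Mon (+1)  2231: Tue (+1)  2232: Thu (+2)
  2233: Fri (+1)  2234: Sat (+1)  2235: Sun (+1) ✓
Sunday years: 2218, 2229, 2235 — 3 in total.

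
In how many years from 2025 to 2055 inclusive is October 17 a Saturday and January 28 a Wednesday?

Check each year's weekday for October 17 and January 28:
  2025: Fri/Tue  2026: Sat/Wed ✓  2027: Sun/Thu  2028: Tue/Fri  2029: Wed/Sun  2030: Thu/Mon  2031: Fri/Tue  2032: Sun/Wed  2033: Mon/Fri  2034: Tue/Sat  2035: Wed/Sun  2036: Fri/Mon  2037: Sat/Wed ✓  2038: Sun/Thu  …(3 more)…  2042: Fri/Tue  2043: Sat/Wed ✓  2044: Mon/Thu  2045: Tue/Sat  2046: Wed/Sun  2047: Thu/Mon  2048: Sat/Tue  2049: Sun/Thu  2050: Mon/Fri  2051: Tue/Sat  2052: Thu/Sun  2053: Fri/Tue  2054: Sat/Wed ✓  2055: Sun/Thu
Both conditions hold in: 2026, 2037, 2043, 2054 — 4.

4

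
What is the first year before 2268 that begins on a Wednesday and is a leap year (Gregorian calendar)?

Jan 1 advances by 2 weekdays after a leap year and by 1 after a common year.
2268: Jan 1 is Wednesday (leap).
2267: Tuesday
2266: Monday
2265: Sunday
2264: Friday (leap)
2263: Thursday
2262: Wednesday
2261: Tuesday
2260: Sunday (leap)
2259: Saturday
2258: Friday
2257: Thursday
2256: Tuesday (leap)
2255: Monday
2254: Sunday
2253: Saturday
2252: Thursday (leap)
2251: Wednesday
2250: Tuesday
2249: Monday
2248: Saturday (leap)
2247: Friday
2246: Thursday
2245: Wednesday
2244: Monday (leap)
2243: Sunday
2242: Saturday
2241: Friday
2240: Wednesday (leap)
2240 begins on a Wednesday and is a leap year.

2240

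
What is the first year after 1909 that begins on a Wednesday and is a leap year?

Jan 1 advances by 2 weekdays after a leap year and by 1 after a common year.
1909: Jan 1 is Friday.
1910: Saturday
1911: Sunday
1912: Monday (leap)
1913: Wednesday
1914: Thursday
1915: Friday
1916: Saturday (leap)
1917: Monday
1918: Tuesday
1919: Wednesday
1920: Thursday (leap)
1921: Saturday
1922: Sunday
1923: Monday
1924: Tuesday (leap)
1925: Thursday
1926: Friday
1927: Saturday
1928: Sunday (leap)
1929: Tuesday
1930: Wednesday
1931: Thursday
1932: Friday (leap)
1933: Sunday
1934: Monday
1935: Tuesday
1936: Wednesday (leap)
1936 begins on a Wednesday and is a leap year.

1936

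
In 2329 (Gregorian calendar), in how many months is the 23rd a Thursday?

Check the 23rd of each month of 2329: Jan 23: Wed, Feb 23: Sat, Mar 23: Sat, Apr 23: Tue, May 23: Thu, Jun 23: Sun, Jul 23: Tue, Aug 23: Fri, Sep 23: Mon, Oct 23: Wed, Nov 23: Sat, Dec 23: Mon.
Thursday occurs in May — 1 month.

1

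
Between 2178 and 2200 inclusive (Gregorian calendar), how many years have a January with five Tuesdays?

10

January has 31 days; it has five Tuesdays when Tuesday falls among the first (month-length − 28) days — i.e. when January 1 is one of Tuesday/Monday/Sunday.
January 1 by year: 2178:Thu 2179:Fri 2180:Sat 2181:Mon✓ 2182:Tue✓ 2183:Wed 2184:Thu 2185:Sat 2186:Sun✓ 2187:Mon✓ 2188:Tue✓ 2189:Thu 2190:Fri 2191:Sat 2192:Sun✓ 2193:Tue✓ 2194:Wed 2195:Thu 2196:Fri 2197:Sun✓ 2198:Mon✓ 2199:Tue✓ 2200:Wed
Years with five Tuesdays: 2181, 2182, 2186, 2187, 2188, 2192, 2193, 2197, 2198, 2199 → 10.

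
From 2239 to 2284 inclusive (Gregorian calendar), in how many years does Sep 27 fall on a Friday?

Track Sep 27's weekday year by year (advancing +1, or +2 across a Feb 29):
  2239: Fri ✓  2240: Sun (+2)  2241: Mon (+1)  2242: Tue (+1)  2243: Wed (+1)
  2244: Fri (+2) ✓  2245: Sat (+1)  2246: Sun (+1)  2247: Mon (+1)  2248: Wed (+2)
  2249: Thu (+1)  2250: Fri (+1) ✓  2251: Sat (+1)  2252: Mon (+2)  … (18 more years) …
  2271: Wed (+1)  2272: Fri (+2) ✓  2273: Sat (+1)  2274: Sun (+1)  2275: Mon (+1)
  2276: Wed (+2)  2277: Thu (+1)  2278: Fri (+1) ✓  2279: Sat (+1)  2280: Mon (+2)
  2281: Tue (+1)  2282: Wed (+1)  2283: Thu (+1)  2284: Sat (+2)
Friday years: 2239, 2244, 2250, 2261, 2267, 2272, 2278 — 7 in total.

7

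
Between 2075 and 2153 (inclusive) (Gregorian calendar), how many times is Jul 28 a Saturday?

Track Jul 28's weekday year by year (advancing +1, or +2 across a Feb 29):
  2075: Sun  2076: Tue (+2)  2077: Wed (+1)  2078: Thu (+1)  2079: Fri (+1)
  2080: Sun (+2)  2081: Mon (+1)  2082: Tue (+1)  2083: Wed (+1)  2084: Fri (+2)
  2085: Sat (+1) ✓  2086: Sun (+1)  2087: Mon (+1)  2088: Wed (+2)  … (51 more years) …
  2140: Thu (+2)  2141: Fri (+1)  2142: Sat (+1) ✓  2143: Sun (+1)  2144: Tue (+2)
  2145: Wed (+1)  2146: Thu (+1)  2147: Fri (+1)  2148: Sun (+2)  2149: Mon (+1)
  2150: Tue (+1)  2151: Wed (+1)  2152: Fri (+2)  2153: Sat (+1) ✓
Saturday years: 2085, 2091, 2096, 2103, 2108, 2114, 2125, 2131, 2136, 2142, 2153 — 11 in total.

11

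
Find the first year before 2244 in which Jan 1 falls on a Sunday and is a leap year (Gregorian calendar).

Jan 1 advances by 2 weekdays after a leap year and by 1 after a common year.
2244: Jan 1 is Monday (leap).
2243: Sunday
2242: Saturday
2241: Friday
2240: Wednesday (leap)
2239: Tuesday
2238: Monday
2237: Sunday
2236: Friday (leap)
2235: Thursday
2234: Wednesday
2233: Tuesday
2232: Sunday (leap)
2232 begins on a Sunday and is a leap year.

2232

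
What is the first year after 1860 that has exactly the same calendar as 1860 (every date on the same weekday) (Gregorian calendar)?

Two years share a calendar iff Jan 1 falls on the same weekday and both are leap or both are common. 1860: Jan 1 is Sunday, leap year.
1861: Jan 1 Tuesday, common
1862: Jan 1 Wednesday, common
1863: Jan 1 Thursday, common
1864: Jan 1 Friday, leap
1865: Jan 1 Sunday, common
1866: Jan 1 Monday, common
1867: Jan 1 Tuesday, common
1868: Jan 1 Wednesday, leap
1869: Jan 1 Friday, common
1870: Jan 1 Saturday, common
1871: Jan 1 Sunday, common
1872: Jan 1 Monday, leap
1873: Jan 1 Wednesday, common
1874: Jan 1 Thursday, common
1875: Jan 1 Friday, common
1876: Jan 1 Saturday, leap
1877: Jan 1 Monday, common
1878: Jan 1 Tuesday, common
1879: Jan 1 Wednesday, common
1880: Jan 1 Thursday, leap
1881: Jan 1 Saturday, common
1882: Jan 1 Sunday, common
1883: Jan 1 Monday, common
1884: Jan 1 Tuesday, leap
1885: Jan 1 Thursday, common
1886: Jan 1 Friday, common
1887: Jan 1 Saturday, common
1888: Jan 1 Sunday, leap
1888 matches on both conditions.

1888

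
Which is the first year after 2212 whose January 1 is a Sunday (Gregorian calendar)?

2215

Jan 1 advances by 2 weekdays after a leap year and by 1 after a common year.
2212: Jan 1 is Wednesday (leap).
2213: Friday
2214: Saturday
2215: Sunday
2215 begins on a Sunday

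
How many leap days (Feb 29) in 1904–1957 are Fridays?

Leap years in 1904–1957: 14 of them.
Feb 29 weekday advances by 5 (mod 7) from one leap year to the next four years later (or differs when a century non-leap intervenes).
Leap-day weekdays: 1904:Mon 1908:Sat 1912:Thu 1916:Tue 1920:Sun 1924:Fri✓ 1928:Wed 1932:Mon 1936:Sat 1940:Thu 1944:Tue 1948:Sun 1952:Fri✓ 1956:Wed
Friday: 1924, 1952 → 2.

2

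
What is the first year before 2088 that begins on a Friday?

2083

Jan 1 advances by 2 weekdays after a leap year and by 1 after a common year.
2088: Jan 1 is Thursday (leap).
2087: Wednesday
2086: Tuesday
2085: Monday
2084: Saturday (leap)
2083: Friday
2083 begins on a Friday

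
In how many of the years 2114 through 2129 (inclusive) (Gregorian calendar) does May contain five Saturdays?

May has 31 days; it has five Saturdays when Saturday falls among the first (month-length − 28) days — i.e. when May 1 is one of Saturday/Friday/Thursday.
May 1 by year: 2114:Tue 2115:Wed 2116:Fri✓ 2117:Sat✓ 2118:Sun 2119:Mon 2120:Wed 2121:Thu✓ 2122:Fri✓ 2123:Sat✓ 2124:Mon 2125:Tue 2126:Wed 2127:Thu✓ 2128:Sat✓ 2129:Sun
Years with five Saturdays: 2116, 2117, 2121, 2122, 2123, 2127, 2128 → 7.

7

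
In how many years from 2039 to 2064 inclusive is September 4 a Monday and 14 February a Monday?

1

Check each year's weekday for September 4 and 14 February:
  2039: Sun/Mon  2040: Tue/Tue  2041: Wed/Thu  2042: Thu/Fri  2043: Fri/Sat  2044: Sun/Sun  2045: Mon/Tue  2046: Tue/Wed  2047: Wed/Thu  2048: Fri/Fri  2049: Sat/Sun  2050: Sun/Mon  2051: Mon/Tue  2052: Wed/Wed  2053: Thu/Fri  2054: Fri/Sat  2055: Sat/Sun  2056: Mon/Mon ✓  2057: Tue/Wed  2058: Wed/Thu  2059: Thu/Fri  2060: Sat/Sat  2061: Sun/Mon  2062: Mon/Tue  2063: Tue/Wed  2064: Thu/Thu
Both conditions hold in: 2056 — 1.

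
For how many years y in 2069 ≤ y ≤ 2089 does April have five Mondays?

April has 30 days; it has five Mondays when Monday falls among the first (month-length − 28) days — i.e. when April 1 is one of Monday/Sunday.
April 1 by year: 2069:Mon✓ 2070:Tue 2071:Wed 2072:Fri 2073:Sat 2074:Sun✓ 2075:Mon✓ 2076:Wed 2077:Thu 2078:Fri 2079:Sat 2080:Mon✓ 2081:Tue 2082:Wed 2083:Thu 2084:Sat 2085:Sun✓ 2086:Mon✓ 2087:Tue 2088:Thu 2089:Fri
Years with five Mondays: 2069, 2074, 2075, 2080, 2085, 2086 → 6.

6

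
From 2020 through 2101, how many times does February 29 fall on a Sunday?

Leap years in 2020–2101: 20 of them.
Feb 29 weekday advances by 5 (mod 7) from one leap year to the next four years later (or differs when a century non-leap intervenes).
Leap-day weekdays: 2020:Sat 2024:Thu 2028:Tue 2032:Sun✓ 2036:Fri 2040:Wed 2044:Mon 2048:Sat 2052:Thu 2056:Tue 2060:Sun✓ 2064:Fri 2068:Wed 2072:Mon 2076:Sat 2080:Thu 2084:Tue 2088:Sun✓ 2092:Fri 2096:Wed
Sunday: 2032, 2060, 2088 → 3.

3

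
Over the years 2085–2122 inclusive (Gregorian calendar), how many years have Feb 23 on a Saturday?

Track Feb 23's weekday year by year (advancing +1, or +2 across a Feb 29):
  2085: Fri  2086: Sat (+1) ✓  2087: Sun (+1)  2088: Mon (+1)  2089: Wed (+2)
  2090: Thu (+1)  2091: Fri (+1)  2092: Sat (+1) ✓  2093: Mon (+2)  2094: Tue (+1)
  2095: Wed (+1)  2096: Thu (+1)  2097: Sat (+2) ✓  2098: Sun (+1)  … (10 more years) …
  2109: Sat (+2) ✓  2110: Sun (+1)  2111: Mon (+1)  2112: Tue (+1)  2113: Thu (+2)
  2114: Fri (+1)  2115: Sat (+1) ✓  2116: Sun (+1)  2117: Tue (+2)  2118: Wed (+1)
  2119: Thu (+1)  2120: Fri (+1)  2121: Sun (+2)  2122: Mon (+1)
Saturday years: 2086, 2092, 2097, 2104, 2109, 2115 — 6 in total.

6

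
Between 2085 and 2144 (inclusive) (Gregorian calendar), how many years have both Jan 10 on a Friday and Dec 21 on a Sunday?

Check each year's weekday for Jan 10 and Dec 21:
  2085: Wed/Fri  2086: Thu/Sat  2087: Fri/Sun ✓  2088: Sat/Tue  2089: Mon/Wed  2090: Tue/Thu  2091: Wed/Fri  2092: Thu/Sun  2093: Sat/Mon  2094: Sun/Tue  2095: Mon/Wed  2096: Tue/Fri  2097: Thu/Sat  2098: Fri/Sun ✓  …(32 more)…  2131: Wed/Fri  2132: Thu/Sun  2133: Sat/Mon  2134: Sun/Tue  2135: Mon/Wed  2136: Tue/Fri  2137: Thu/Sat  2138: Fri/Sun ✓  2139: Sat/Mon  2140: Sun/Wed  2141: Tue/Thu  2142: Wed/Fri  2143: Thu/Sat  2144: Fri/Mon
Both conditions hold in: 2087, 2098, 2110, 2121, 2127, 2138 — 6.

6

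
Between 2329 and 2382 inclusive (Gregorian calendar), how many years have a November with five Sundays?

November has 30 days; it has five Sundays when Sunday falls among the first (month-length − 28) days — i.e. when November 1 is one of Sunday/Saturday.
November 1 by year: 2329:Fri 2330:Sat✓ 2331:Sun✓ 2332:Tue 2333:Wed 2334:Thu 2335:Fri 2336:Sun✓ 2337:Mon 2338:Tue 2339:Wed 2340:Fri 2341:Sat✓ 2342:Sun✓ 2343:Mon …(24 more)… 2368:Fri 2369:Sat✓ 2370:Sun✓ 2371:Mon 2372:Wed 2373:Thu 2374:Fri 2375:Sat✓ 2376:Mon 2377:Tue 2378:Wed 2379:Thu 2380:Sat✓ 2381:Sun✓ 2382:Mon
Years with five Sundays: 2330, 2331, 2336, 2341, 2342, 2347, 2352, 2353, 2358, 2359, 2364, 2369, 2370, 2375, 2380, 2381 → 16.

16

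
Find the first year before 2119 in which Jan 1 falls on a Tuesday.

Jan 1 advances by 2 weekdays after a leap year and by 1 after a common year.
2119: Jan 1 is Sunday.
2118: Saturday
2117: Friday
2116: Wednesday (leap)
2115: Tuesday
2115 begins on a Tuesday

2115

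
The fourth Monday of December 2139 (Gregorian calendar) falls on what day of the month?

December 1, 2139 is a Tuesday, so the first Monday is the 7th.
The fourth Monday is 7 + 21 = 28.

28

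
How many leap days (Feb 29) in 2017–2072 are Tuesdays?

Leap years in 2017–2072: 14 of them.
Feb 29 weekday advances by 5 (mod 7) from one leap year to the next four years later (or differs when a century non-leap intervenes).
Leap-day weekdays: 2020:Sat 2024:Thu 2028:Tue✓ 2032:Sun 2036:Fri 2040:Wed 2044:Mon 2048:Sat 2052:Thu 2056:Tue✓ 2060:Sun 2064:Fri 2068:Wed 2072:Mon
Tuesday: 2028, 2056 → 2.

2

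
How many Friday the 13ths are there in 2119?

2

Check the 13th of each month of 2119: Jan 13: Fri, Feb 13: Mon, Mar 13: Mon, Apr 13: Thu, May 13: Sat, Jun 13: Tue, Jul 13: Thu, Aug 13: Sun, Sep 13: Wed, Oct 13: Fri, Nov 13: Mon, Dec 13: Wed.
Friday occurs in January, October — 2 months.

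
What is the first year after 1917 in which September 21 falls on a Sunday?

1919

From one year to the next, a fixed date's weekday advances by 1, or by 2 when a Feb 29 lies between the two dates.
1917: September 21 is Friday.
1918: Saturday (+1)
1919: Sunday (+1)
September 21 falls on a Sunday in 1919.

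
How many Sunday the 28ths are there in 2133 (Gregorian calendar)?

Check the 28th of each month of 2133: Jan 28: Wed, Feb 28: Sat, Mar 28: Sat, Apr 28: Tue, May 28: Thu, Jun 28: Sun, Jul 28: Tue, Aug 28: Fri, Sep 28: Mon, Oct 28: Wed, Nov 28: Sat, Dec 28: Mon.
Sunday occurs in June — 1 month.

1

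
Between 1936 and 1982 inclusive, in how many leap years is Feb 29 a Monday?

1

Leap years in 1936–1982: 12 of them.
Feb 29 weekday advances by 5 (mod 7) from one leap year to the next four years later (or differs when a century non-leap intervenes).
Leap-day weekdays: 1936:Sat 1940:Thu 1944:Tue 1948:Sun 1952:Fri 1956:Wed 1960:Mon✓ 1964:Sat 1968:Thu 1972:Tue 1976:Sun 1980:Fri
Monday: 1960 → 1.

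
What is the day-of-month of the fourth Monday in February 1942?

February 1, 1942 is a Sunday, so the first Monday is the 2nd.
The fourth Monday is 2 + 21 = 23.

23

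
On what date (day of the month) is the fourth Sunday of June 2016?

26

June 1, 2016 is a Wednesday, so the first Sunday is the 5th.
The fourth Sunday is 5 + 21 = 26.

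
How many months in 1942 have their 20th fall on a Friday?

3

Check the 20th of each month of 1942: Jan 20: Tue, Feb 20: Fri, Mar 20: Fri, Apr 20: Mon, May 20: Wed, Jun 20: Sat, Jul 20: Mon, Aug 20: Thu, Sep 20: Sun, Oct 20: Tue, Nov 20: Fri, Dec 20: Sun.
Friday occurs in February, March, November — 3 months.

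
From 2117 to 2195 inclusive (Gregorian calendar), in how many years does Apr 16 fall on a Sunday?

11

Track Apr 16's weekday year by year (advancing +1, or +2 across a Feb 29):
  2117: Fri  2118: Sat (+1)  2119: Sun (+1) ✓  2120: Tue (+2)  2121: Wed (+1)
  2122: Thu (+1)  2123: Fri (+1)  2124: Sun (+2) ✓  2125: Mon (+1)  2126: Tue (+1)
  2127: Wed (+1)  2128: Fri (+2)  2129: Sat (+1)  2130: Sun (+1) ✓  … (51 more years) …
  2182: Tue (+1)  2183: Wed (+1)  2184: Fri (+2)  2185: Sat (+1)  2186: Sun (+1) ✓
  2187: Mon (+1)  2188: Wed (+2)  2189: Thu (+1)  2190: Fri (+1)  2191: Sat (+1)
  2192: Mon (+2)  2193: Tue (+1)  2194: Wed (+1)  2195: Thu (+1)
Sunday years: 2119, 2124, 2130, 2141, 2147, 2152, 2158, 2169, 2175, 2180, 2186 — 11 in total.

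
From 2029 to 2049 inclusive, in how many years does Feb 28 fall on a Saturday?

3

Track Feb 28's weekday year by year (advancing +1, or +2 across a Feb 29):
  2029: Wed  2030: Thu (+1)  2031: Fri (+1)  2032: Sat (+1) ✓  2033: Mon (+2)
  2034: Tue (+1)  2035: Wed (+1)  2036: Thu (+1)  2037: Sat (+2) ✓  2038: Sun (+1)
  2039: Mon (+1)  2040: Tue (+1)  2041: Thu (+2)  2042: Fri (+1)  2043: Sat (+1) ✓
  2044: Sun (+1)  2045: Tue (+2)  2046: Wed (+1)  2047: Thu (+1)  2048: Fri (+1)
  2049: Sun (+2)
Saturday years: 2032, 2037, 2043 — 3 in total.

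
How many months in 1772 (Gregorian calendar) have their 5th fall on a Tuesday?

1

Check the 5th of each month of 1772: Jan 5: Sun, Feb 5: Wed, Mar 5: Thu, Apr 5: Sun, May 5: Tue, Jun 5: Fri, Jul 5: Sun, Aug 5: Wed, Sep 5: Sat, Oct 5: Mon, Nov 5: Thu, Dec 5: Sat.
Tuesday occurs in May — 1 month.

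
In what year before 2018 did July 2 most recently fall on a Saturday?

From one year to the next, a fixed date's weekday advances by 1, or by 2 when a Feb 29 lies between the two dates.
2018: July 2 is Monday.
2017: Sunday (−1)
2016: Saturday (−1)
July 2 falls on a Saturday in 2016.

2016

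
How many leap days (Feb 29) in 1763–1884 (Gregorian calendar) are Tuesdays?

4

Leap years in 1763–1884: 30 of them.
Feb 29 weekday advances by 5 (mod 7) from one leap year to the next four years later (or differs when a century non-leap intervenes).
Leap-day weekdays: 1764:Wed 1768:Mon 1772:Sat 1776:Thu 1780:Tue✓ 1784:Sun 1788:Fri 1792:Wed 1796:Mon 1804:Wed 1808:Mon 1812:Sat 1816:Thu …(4 more)… 1836:Mon 1840:Sat 1844:Thu 1848:Tue✓ 1852:Sun 1856:Fri 1860:Wed 1864:Mon 1868:Sat 1872:Thu 1876:Tue✓ 1880:Sun 1884:Fri
Tuesday: 1780, 1820, 1848, 1876 → 4.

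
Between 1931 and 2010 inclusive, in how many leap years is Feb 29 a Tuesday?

3

Leap years in 1931–2010: 20 of them.
Feb 29 weekday advances by 5 (mod 7) from one leap year to the next four years later (or differs when a century non-leap intervenes).
Leap-day weekdays: 1932:Mon 1936:Sat 1940:Thu 1944:Tue✓ 1948:Sun 1952:Fri 1956:Wed 1960:Mon 1964:Sat 1968:Thu 1972:Tue✓ 1976:Sun 1980:Fri 1984:Wed 1988:Mon 1992:Sat 1996:Thu 2000:Tue✓ 2004:Sun 2008:Fri
Tuesday: 1944, 1972, 2000 → 3.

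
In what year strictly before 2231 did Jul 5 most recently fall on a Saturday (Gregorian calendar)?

From one year to the next, a fixed date's weekday advances by 1, or by 2 when a Feb 29 lies between the two dates.
2231: July 5 is Tuesday.
2230: Monday (−1)
2229: Sunday (−1)
2228: Saturday (−1)
Jul 5 falls on a Saturday in 2228.

2228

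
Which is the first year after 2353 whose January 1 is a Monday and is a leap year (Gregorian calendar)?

Jan 1 advances by 2 weekdays after a leap year and by 1 after a common year.
2353: Jan 1 is Thursday.
2354: Friday
2355: Saturday
2356: Sunday (leap)
2357: Tuesday
2358: Wednesday
2359: Thursday
2360: Friday (leap)
2361: Sunday
2362: Monday
2363: Tuesday
2364: Wednesday (leap)
2365: Friday
2366: Saturday
2367: Sunday
2368: Monday (leap)
2368 begins on a Monday and is a leap year.

2368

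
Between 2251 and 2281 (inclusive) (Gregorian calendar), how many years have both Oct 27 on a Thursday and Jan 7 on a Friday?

4

Check each year's weekday for Oct 27 and Jan 7:
  2251: Mon/Tue  2252: Wed/Wed  2253: Thu/Fri ✓  2254: Fri/Sat  2255: Sat/Sun  2256: Mon/Mon  2257: Tue/Wed  2258: Wed/Thu  2259: Thu/Fri ✓  2260: Sat/Sat  2261: Sun/Mon  2262: Mon/Tue  2263: Tue/Wed  2264: Thu/Thu  …(3 more)…  2268: Tue/Tue  2269: Wed/Thu  2270: Thu/Fri ✓  2271: Fri/Sat  2272: Sun/Sun  2273: Mon/Tue  2274: Tue/Wed  2275: Wed/Thu  2276: Fri/Fri  2277: Sat/Sun  2278: Sun/Mon  2279: Mon/Tue  2280: Wed/Wed  2281: Thu/Fri ✓
Both conditions hold in: 2253, 2259, 2270, 2281 — 4.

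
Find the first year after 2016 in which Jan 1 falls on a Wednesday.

Jan 1 advances by 2 weekdays after a leap year and by 1 after a common year.
2016: Jan 1 is Friday (leap).
2017: Sunday
2018: Monday
2019: Tuesday
2020: Wednesday (leap)
2020 begins on a Wednesday

2020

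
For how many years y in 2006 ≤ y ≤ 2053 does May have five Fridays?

May has 31 days; it has five Fridays when Friday falls among the first (month-length − 28) days — i.e. when May 1 is one of Friday/Thursday/Wednesday.
May 1 by year: 2006:Mon 2007:Tue 2008:Thu✓ 2009:Fri✓ 2010:Sat 2011:Sun 2012:Tue 2013:Wed✓ 2014:Thu✓ 2015:Fri✓ 2016:Sun 2017:Mon 2018:Tue 2019:Wed✓ 2020:Fri✓ …(18 more)… 2039:Sun 2040:Tue 2041:Wed✓ 2042:Thu✓ 2043:Fri✓ 2044:Sun 2045:Mon 2046:Tue 2047:Wed✓ 2048:Fri✓ 2049:Sat 2050:Sun 2051:Mon 2052:Wed✓ 2053:Thu✓
Years with five Fridays: 2008, 2009, 2013, 2014, 2015, 2019, 2020, 2024, 2025, 2026, 2030, 2031, 2036, 2037, 2041, 2042, 2043, 2047, 2048, 2052, 2053 → 21.

21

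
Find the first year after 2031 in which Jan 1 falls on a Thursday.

Jan 1 advances by 2 weekdays after a leap year and by 1 after a common year.
2031: Jan 1 is Wednesday.
2032: Thursday (leap)
2032 begins on a Thursday

2032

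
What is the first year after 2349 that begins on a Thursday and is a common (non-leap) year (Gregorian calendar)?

Jan 1 advances by 2 weekdays after a leap year and by 1 after a common year.
2349: Jan 1 is Saturday.
2350: Sunday
2351: Monday
2352: Tuesday (leap)
2353: Thursday
2353 begins on a Thursday and is a common year.

2353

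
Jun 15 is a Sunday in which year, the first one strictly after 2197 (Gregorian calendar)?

From one year to the next, a fixed date's weekday advances by 1, or by 2 when a Feb 29 lies between the two dates.
2197: June 15 is Thursday.
2198: Friday (+1)
2199: Saturday (+1)
2200: Sunday (+1)
Jun 15 falls on a Sunday in 2200.

2200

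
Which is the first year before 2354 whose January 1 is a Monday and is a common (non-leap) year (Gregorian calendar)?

2351

Jan 1 advances by 2 weekdays after a leap year and by 1 after a common year.
2354: Jan 1 is Friday.
2353: Thursday
2352: Tuesday (leap)
2351: Monday
2351 begins on a Monday and is a common year.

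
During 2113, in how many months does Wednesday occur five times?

A month of length L has five Wednesdays iff its first Wednesday is on day ≤ L−28 (so day 1–3 in a 31-day month, 1–2 in a 30-day month, day 1 in a leap February).
Checking each month of 2113: Jan starts Sun (31d); Feb starts Wed (28d); Mar starts Wed (31d) ✓; Apr starts Sat (30d); May starts Mon (31d) ✓; Jun starts Thu (30d); Jul starts Sat (31d); Aug starts Tue (31d) ✓; Sep starts Fri (30d); Oct starts Sun (31d); Nov starts Wed (30d) ✓; Dec starts Fri (31d).
Five-Wednesday months: March, May, August, November → 4.

4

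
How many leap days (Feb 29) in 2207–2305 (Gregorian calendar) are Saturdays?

Leap years in 2207–2305: 24 of them.
Feb 29 weekday advances by 5 (mod 7) from one leap year to the next four years later (or differs when a century non-leap intervenes).
Leap-day weekdays: 2208:Mon 2212:Sat✓ 2216:Thu 2220:Tue 2224:Sun 2228:Fri 2232:Wed 2236:Mon 2240:Sat✓ 2244:Thu 2248:Tue 2252:Sun 2256:Fri 2260:Wed 2264:Mon 2268:Sat✓ 2272:Thu 2276:Tue 2280:Sun 2284:Fri 2288:Wed 2292:Mon 2296:Sat✓ 2304:Mon
Saturday: 2212, 2240, 2268, 2296 → 4.

4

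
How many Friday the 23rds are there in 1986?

1

Check the 23rd of each month of 1986: Jan 23: Thu, Feb 23: Sun, Mar 23: Sun, Apr 23: Wed, May 23: Fri, Jun 23: Mon, Jul 23: Wed, Aug 23: Sat, Sep 23: Tue, Oct 23: Thu, Nov 23: Sun, Dec 23: Tue.
Friday occurs in May — 1 month.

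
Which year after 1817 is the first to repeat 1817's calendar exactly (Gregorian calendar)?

1823

Two years share a calendar iff Jan 1 falls on the same weekday and both are leap or both are common. 1817: Jan 1 is Wednesday, common year.
1818: Jan 1 Thursday, common
1819: Jan 1 Friday, common
1820: Jan 1 Saturday, leap
1821: Jan 1 Monday, common
1822: Jan 1 Tuesday, common
1823: Jan 1 Wednesday, common
1823 matches on both conditions.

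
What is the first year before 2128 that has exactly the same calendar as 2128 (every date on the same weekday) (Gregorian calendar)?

Two years share a calendar iff Jan 1 falls on the same weekday and both are leap or both are common. 2128: Jan 1 is Thursday, leap year.
2127: Jan 1 Wednesday, common
2126: Jan 1 Tuesday, common
2125: Jan 1 Monday, common
2124: Jan 1 Saturday, leap
2123: Jan 1 Friday, common
2122: Jan 1 Thursday, common
2121: Jan 1 Wednesday, common
2120: Jan 1 Monday, leap
2119: Jan 1 Sunday, common
2118: Jan 1 Saturday, common
2117: Jan 1 Friday, common
2116: Jan 1 Wednesday, leap
2115: Jan 1 Tuesday, common
2114: Jan 1 Monday, common
2113: Jan 1 Sunday, common
2112: Jan 1 Friday, leap
2111: Jan 1 Thursday, common
2110: Jan 1 Wednesday, common
2109: Jan 1 Tuesday, common
2108: Jan 1 Sunday, leap
2107: Jan 1 Saturday, common
2106: Jan 1 Friday, common
2105: Jan 1 Thursday, common
2104: Jan 1 Tuesday, leap
2103: Jan 1 Monday, common
2102: Jan 1 Sunday, common
2101: Jan 1 Saturday, common
2100: Jan 1 Friday, common
2099: Jan 1 Thursday, common
2098: Jan 1 Wednesday, common
2097: Jan 1 Tuesday, common
2096: Jan 1 Sunday, leap
2095: Jan 1 Saturday, common
2094: Jan 1 Friday, common
2093: Jan 1 Thursday, common
2092: Jan 1 Tuesday, leap
2091: Jan 1 Monday, common
2090: Jan 1 Sunday, common
2089: Jan 1 Saturday, common
2088: Jan 1 Thursday, leap
2088 matches on both conditions.

2088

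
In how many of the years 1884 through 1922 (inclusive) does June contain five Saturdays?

June has 30 days; it has five Saturdays when Saturday falls among the first (month-length − 28) days — i.e. when June 1 is one of Saturday/Friday.
June 1 by year: 1884:Sun 1885:Mon 1886:Tue 1887:Wed 1888:Fri✓ 1889:Sat✓ 1890:Sun 1891:Mon 1892:Wed 1893:Thu 1894:Fri✓ 1895:Sat✓ 1896:Mon 1897:Tue 1898:Wed …(9 more)… 1908:Mon 1909:Tue 1910:Wed 1911:Thu 1912:Sat✓ 1913:Sun 1914:Mon 1915:Tue 1916:Thu 1917:Fri✓ 1918:Sat✓ 1919:Sun 1920:Tue 1921:Wed 1922:Thu
Years with five Saturdays: 1888, 1889, 1894, 1895, 1900, 1901, 1906, 1907, 1912, 1917, 1918 → 11.

11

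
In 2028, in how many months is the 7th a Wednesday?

1

Check the 7th of each month of 2028: Jan 7: Fri, Feb 7: Mon, Mar 7: Tue, Apr 7: Fri, May 7: Sun, Jun 7: Wed, Jul 7: Fri, Aug 7: Mon, Sep 7: Thu, Oct 7: Sat, Nov 7: Tue, Dec 7: Thu.
Wednesday occurs in June — 1 month.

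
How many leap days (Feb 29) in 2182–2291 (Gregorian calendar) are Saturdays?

3

Leap years in 2182–2291: 26 of them.
Feb 29 weekday advances by 5 (mod 7) from one leap year to the next four years later (or differs when a century non-leap intervenes).
Leap-day weekdays: 2184:Sun 2188:Fri 2192:Wed 2196:Mon 2204:Wed 2208:Mon 2212:Sat✓ 2216:Thu 2220:Tue 2224:Sun 2228:Fri 2232:Wed 2236:Mon 2240:Sat✓ 2244:Thu 2248:Tue 2252:Sun 2256:Fri 2260:Wed 2264:Mon 2268:Sat✓ 2272:Thu 2276:Tue 2280:Sun 2284:Fri 2288:Wed
Saturday: 2212, 2240, 2268 → 3.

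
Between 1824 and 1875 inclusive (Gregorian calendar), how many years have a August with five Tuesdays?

August has 31 days; it has five Tuesdays when Tuesday falls among the first (month-length − 28) days — i.e. when August 1 is one of Tuesday/Monday/Sunday.
August 1 by year: 1824:Sun✓ 1825:Mon✓ 1826:Tue✓ 1827:Wed 1828:Fri 1829:Sat 1830:Sun✓ 1831:Mon✓ 1832:Wed 1833:Thu 1834:Fri 1835:Sat 1836:Mon✓ 1837:Tue✓ 1838:Wed …(22 more)… 1861:Thu 1862:Fri 1863:Sat 1864:Mon✓ 1865:Tue✓ 1866:Wed 1867:Thu 1868:Sat 1869:Sun✓ 1870:Mon✓ 1871:Tue✓ 1872:Thu 1873:Fri 1874:Sat 1875:Sun✓
Years with five Tuesdays: 1824, 1825, 1826, 1830, 1831, 1836, 1837, 1841, 1842, 1843, 1847, 1848, 1852, 1853, 1854, 1858, 1859, 1864, 1865, 1869, 1870, 1871, 1875 → 23.

23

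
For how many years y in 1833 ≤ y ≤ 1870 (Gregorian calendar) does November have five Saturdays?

November has 30 days; it has five Saturdays when Saturday falls among the first (month-length − 28) days — i.e. when November 1 is one of Saturday/Friday.
November 1 by year: 1833:Fri✓ 1834:Sat✓ 1835:Sun 1836:Tue 1837:Wed 1838:Thu 1839:Fri✓ 1840:Sun 1841:Mon 1842:Tue 1843:Wed 1844:Fri✓ 1845:Sat✓ 1846:Sun 1847:Mon …(8 more)… 1856:Sat✓ 1857:Sun 1858:Mon 1859:Tue 1860:Thu 1861:Fri✓ 1862:Sat✓ 1863:Sun 1864:Tue 1865:Wed 1866:Thu 1867:Fri✓ 1868:Sun 1869:Mon 1870:Tue
Years with five Saturdays: 1833, 1834, 1839, 1844, 1845, 1850, 1851, 1856, 1861, 1862, 1867 → 11.

11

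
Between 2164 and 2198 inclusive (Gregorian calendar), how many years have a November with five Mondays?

9

November has 30 days; it has five Mondays when Monday falls among the first (month-length − 28) days — i.e. when November 1 is one of Monday/Sunday.
November 1 by year: 2164:Thu 2165:Fri 2166:Sat 2167:Sun✓ 2168:Tue 2169:Wed 2170:Thu 2171:Fri 2172:Sun✓ 2173:Mon✓ 2174:Tue 2175:Wed 2176:Fri 2177:Sat 2178:Sun✓ …(5 more)… 2184:Mon✓ 2185:Tue 2186:Wed 2187:Thu 2188:Sat 2189:Sun✓ 2190:Mon✓ 2191:Tue 2192:Thu 2193:Fri 2194:Sat 2195:Sun✓ 2196:Tue 2197:Wed 2198:Thu
Years with five Mondays: 2167, 2172, 2173, 2178, 2179, 2184, 2189, 2190, 2195 → 9.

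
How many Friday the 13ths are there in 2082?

3

Check the 13th of each month of 2082: Jan 13: Tue, Feb 13: Fri, Mar 13: Fri, Apr 13: Mon, May 13: Wed, Jun 13: Sat, Jul 13: Mon, Aug 13: Thu, Sep 13: Sun, Oct 13: Tue, Nov 13: Fri, Dec 13: Sun.
Friday occurs in February, March, November — 3 months.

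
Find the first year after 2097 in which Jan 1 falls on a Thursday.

Jan 1 advances by 2 weekdays after a leap year and by 1 after a common year.
2097: Jan 1 is Tuesday.
2098: Wednesday
2099: Thursday
2099 begins on a Thursday

2099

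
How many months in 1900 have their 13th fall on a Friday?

2

Check the 13th of each month of 1900: Jan 13: Sat, Feb 13: Tue, Mar 13: Tue, Apr 13: Fri, May 13: Sun, Jun 13: Wed, Jul 13: Fri, Aug 13: Mon, Sep 13: Thu, Oct 13: Sat, Nov 13: Tue, Dec 13: Thu.
Friday occurs in April, July — 2 months.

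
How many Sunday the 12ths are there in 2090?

3

Check the 12th of each month of 2090: Jan 12: Thu, Feb 12: Sun, Mar 12: Sun, Apr 12: Wed, May 12: Fri, Jun 12: Mon, Jul 12: Wed, Aug 12: Sat, Sep 12: Tue, Oct 12: Thu, Nov 12: Sun, Dec 12: Tue.
Sunday occurs in February, March, November — 3 months.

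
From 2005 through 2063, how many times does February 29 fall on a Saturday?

Leap years in 2005–2063: 14 of them.
Feb 29 weekday advances by 5 (mod 7) from one leap year to the next four years later (or differs when a century non-leap intervenes).
Leap-day weekdays: 2008:Fri 2012:Wed 2016:Mon 2020:Sat✓ 2024:Thu 2028:Tue 2032:Sun 2036:Fri 2040:Wed 2044:Mon 2048:Sat✓ 2052:Thu 2056:Tue 2060:Sun
Saturday: 2020, 2048 → 2.

2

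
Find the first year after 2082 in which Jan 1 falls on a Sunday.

Jan 1 advances by 2 weekdays after a leap year and by 1 after a common year.
2082: Jan 1 is Thursday.
2083: Friday
2084: Saturday (leap)
2085: Monday
2086: Tuesday
2087: Wednesday
2088: Thursday (leap)
2089: Saturday
2090: Sunday
2090 begins on a Sunday

2090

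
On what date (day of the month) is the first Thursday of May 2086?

May 1, 2086 is a Wednesday, so the first Thursday is the 2nd.
The first Thursday is 2 + 0 = 2.

2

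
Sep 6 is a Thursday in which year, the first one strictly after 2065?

From one year to the next, a fixed date's weekday advances by 1, or by 2 when a Feb 29 lies between the two dates.
2065: September 6 is Sunday.
2066: Monday (+1)
2067: Tuesday (+1)
2068: Thursday (+2)
Sep 6 falls on a Thursday in 2068.

2068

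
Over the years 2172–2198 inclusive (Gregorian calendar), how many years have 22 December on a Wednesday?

Track 22 December's weekday year by year (advancing +1, or +2 across a Feb 29):
  2172: Tue  2173: Wed (+1) ✓  2174: Thu (+1)  2175: Fri (+1)  2176: Sun (+2)
  2177: Mon (+1)  2178: Tue (+1)  2179: Wed (+1) ✓  2180: Fri (+2)  2181: Sat (+1)
  2182: Sun (+1)  2183: Mon (+1)  2184: Wed (+2) ✓  2185: Thu (+1)  2186: Fri (+1)
  2187: Sat (+1)  2188: Mon (+2)  2189: Tue (+1)  2190: Wed (+1) ✓  2191: Thu (+1)
  2192: Sat (+2)  2193: Sun (+1)  2194: Mon (+1)  2195: Tue (+1)  2196: Thu (+2)
  2197: Fri (+1)  2198: Sat (+1)
Wednesday years: 2173, 2179, 2184, 2190 — 4 in total.

4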